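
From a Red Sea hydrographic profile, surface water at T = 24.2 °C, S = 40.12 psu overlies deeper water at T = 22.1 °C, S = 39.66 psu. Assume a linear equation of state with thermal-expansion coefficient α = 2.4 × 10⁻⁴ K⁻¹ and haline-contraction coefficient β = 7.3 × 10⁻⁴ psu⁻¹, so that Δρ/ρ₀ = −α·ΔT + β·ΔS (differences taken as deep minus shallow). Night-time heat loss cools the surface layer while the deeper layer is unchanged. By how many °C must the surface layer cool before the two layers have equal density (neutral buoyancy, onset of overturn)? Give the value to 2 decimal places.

Neutral buoyancy requires Δρ = 0, i.e. −α(T_deep − T_surf′) + β(S_deep − S_surf) = 0.
T_surf′ = T_deep − (β/α)·ΔS = 22.1 − (7.3 × 10⁻⁴/2.4 × 10⁻⁴)·(-0.46) = 23.4992 °C.
Cooling required: 24.2 − (23.4992) = 0.7008 °C.

0.70 °C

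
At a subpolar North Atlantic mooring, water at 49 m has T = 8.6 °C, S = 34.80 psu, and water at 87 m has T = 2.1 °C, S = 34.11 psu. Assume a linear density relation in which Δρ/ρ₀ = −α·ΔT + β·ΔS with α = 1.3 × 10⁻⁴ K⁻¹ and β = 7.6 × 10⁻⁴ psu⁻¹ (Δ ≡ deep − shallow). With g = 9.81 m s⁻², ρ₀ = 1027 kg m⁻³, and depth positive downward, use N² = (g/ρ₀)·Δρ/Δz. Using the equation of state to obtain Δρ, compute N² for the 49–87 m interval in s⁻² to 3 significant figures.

ΔT = -6.5 K, ΔS = -0.69 psu (deep − shallow).
Δρ/ρ₀ = −αΔT + βΔS = 8.45 × 10⁻⁴ − 5.244 × 10⁻⁴ = 3.206 × 10⁻⁴, so Δρ ≈ 0.3293 kg m⁻³.
N² = (g/ρ₀)·Δρ/Δz = g·(Δρ/ρ₀)/Δz = 9.81 × 3.206 × 10⁻⁴ / 38 = 8.2765 × 10⁻⁵ s⁻² ≈ 8.28 × 10⁻⁵ s⁻².

8.28 × 10⁻⁵ s⁻²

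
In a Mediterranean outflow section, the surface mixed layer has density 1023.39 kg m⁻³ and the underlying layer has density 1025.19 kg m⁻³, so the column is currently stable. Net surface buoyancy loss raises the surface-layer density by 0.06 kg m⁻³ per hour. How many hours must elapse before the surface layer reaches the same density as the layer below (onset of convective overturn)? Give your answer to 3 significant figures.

Density deficit of the surface layer: 1025.19 − 1023.39 = 1.8 kg m⁻³.
Required change = 1.8 / 0.06 = 30.0 hours.

30.0 hours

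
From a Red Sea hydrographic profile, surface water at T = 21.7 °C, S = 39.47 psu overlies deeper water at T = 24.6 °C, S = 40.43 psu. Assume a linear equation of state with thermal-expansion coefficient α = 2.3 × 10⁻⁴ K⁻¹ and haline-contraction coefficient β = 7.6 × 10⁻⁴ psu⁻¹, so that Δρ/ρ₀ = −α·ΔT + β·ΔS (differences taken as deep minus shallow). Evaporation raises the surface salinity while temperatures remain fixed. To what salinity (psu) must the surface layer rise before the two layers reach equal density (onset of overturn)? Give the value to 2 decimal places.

39.55 psu

Neutral buoyancy requires −α(T_deep − T_surf) + β(S_deep − S_surf′) = 0.
S_surf′ = S_deep − (α/β)·ΔT = 40.43 − (2.3 × 10⁻⁴/7.6 × 10⁻⁴)·(+2.9) = 39.5524 psu.
Increase required: 39.5524 − 39.47 = 0.0824 psu.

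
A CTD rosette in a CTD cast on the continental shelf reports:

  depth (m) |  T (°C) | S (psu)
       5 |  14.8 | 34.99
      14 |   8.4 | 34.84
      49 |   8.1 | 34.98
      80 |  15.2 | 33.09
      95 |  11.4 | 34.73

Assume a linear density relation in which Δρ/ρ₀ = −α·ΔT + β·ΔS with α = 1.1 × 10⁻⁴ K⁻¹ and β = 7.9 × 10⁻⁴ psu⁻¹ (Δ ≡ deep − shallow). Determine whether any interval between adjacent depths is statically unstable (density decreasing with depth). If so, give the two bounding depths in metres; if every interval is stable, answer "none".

Evaluate Δρ/ρ₀ = −αΔT + βΔS across each adjacent pair:
  5–14 m: −αΔT+βΔS = −(1.1 × 10⁻⁴)(-6.4)+(7.9 × 10⁻⁴)(-0.15) = 5.9 × 10⁻⁴ → stable
  14–49 m: −αΔT+βΔS = −(1.1 × 10⁻⁴)(-0.3)+(7.9 × 10⁻⁴)(+0.14) = 1.4 × 10⁻⁴ → stable
  49–80 m: −αΔT+βΔS = −(1.1 × 10⁻⁴)(+7.1)+(7.9 × 10⁻⁴)(-1.89) = -2.3 × 10⁻³ → UNSTABLE
  80–95 m: −αΔT+βΔS = −(1.1 × 10⁻⁴)(-3.8)+(7.9 × 10⁻⁴)(+1.64) = 1.7 × 10⁻³ → stable
The 49–80 m interval has Δρ < 0: lighter water underlies denser water.

49–80 m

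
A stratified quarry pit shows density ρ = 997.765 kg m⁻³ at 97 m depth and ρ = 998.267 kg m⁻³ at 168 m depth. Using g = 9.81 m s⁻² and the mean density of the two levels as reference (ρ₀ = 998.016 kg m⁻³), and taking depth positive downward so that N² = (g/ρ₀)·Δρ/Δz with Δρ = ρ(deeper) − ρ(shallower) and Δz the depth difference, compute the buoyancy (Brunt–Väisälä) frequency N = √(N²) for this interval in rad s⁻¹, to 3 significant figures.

8.34 × 10⁻³ rad s⁻¹

Δρ = 998.267 − 997.765 = 0.502 kg m⁻³ over Δz = 168 − 97 = 71 m.
N² = (9.81/998.016) × (0.502/71) = 6.9499 × 10⁻⁵ s⁻².
N = √(6.9499 × 10⁻⁵) = 8.3366 × 10⁻³ rad s⁻¹ ≈ 8.34 × 10⁻³ rad s⁻¹.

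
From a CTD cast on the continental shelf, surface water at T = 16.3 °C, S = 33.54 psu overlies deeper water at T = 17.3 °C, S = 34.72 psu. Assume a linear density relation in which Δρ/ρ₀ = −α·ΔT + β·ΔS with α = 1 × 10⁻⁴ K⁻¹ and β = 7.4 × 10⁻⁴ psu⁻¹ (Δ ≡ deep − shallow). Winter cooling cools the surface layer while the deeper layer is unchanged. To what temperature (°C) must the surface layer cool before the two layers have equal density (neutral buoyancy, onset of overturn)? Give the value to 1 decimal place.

8.6 °C

Neutral buoyancy requires Δρ = 0, i.e. −α(T_deep − T_surf′) + β(S_deep − S_surf) = 0.
T_surf′ = T_deep − (β/α)·ΔS = 17.3 − (7.4 × 10⁻⁴/1 × 10⁻⁴)·(+1.18) = 8.568 °C.
Cooling required: 16.3 − (8.568) = 7.732 °C.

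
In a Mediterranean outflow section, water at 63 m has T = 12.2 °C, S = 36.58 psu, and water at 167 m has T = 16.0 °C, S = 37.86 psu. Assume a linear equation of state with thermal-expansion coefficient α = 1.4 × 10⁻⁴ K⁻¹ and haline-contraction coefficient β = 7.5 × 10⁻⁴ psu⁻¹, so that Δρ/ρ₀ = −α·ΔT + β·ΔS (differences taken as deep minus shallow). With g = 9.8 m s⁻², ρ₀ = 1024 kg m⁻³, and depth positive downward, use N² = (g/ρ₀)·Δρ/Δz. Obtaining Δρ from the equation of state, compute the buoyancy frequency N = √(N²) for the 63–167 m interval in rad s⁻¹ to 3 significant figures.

6.35 × 10⁻³ rad s⁻¹

ΔT = +3.8 K, ΔS = +1.28 psu (deep − shallow).
Δρ/ρ₀ = −αΔT + βΔS = -5.32 × 10⁻⁴ + 9.60 × 10⁻⁴ = 4.28 × 10⁻⁴, so Δρ ≈ 0.4383 kg m⁻³.
N² = (g/ρ₀)·Δρ/Δz = g·(Δρ/ρ₀)/Δz = 9.8 × 4.28 × 10⁻⁴ / 104 = 4.0331 × 10⁻⁵ s⁻².
N = √(4.0331 × 10⁻⁵) = 6.3507 × 10⁻³ rad s⁻¹ ≈ 6.35 × 10⁻³ rad s⁻¹.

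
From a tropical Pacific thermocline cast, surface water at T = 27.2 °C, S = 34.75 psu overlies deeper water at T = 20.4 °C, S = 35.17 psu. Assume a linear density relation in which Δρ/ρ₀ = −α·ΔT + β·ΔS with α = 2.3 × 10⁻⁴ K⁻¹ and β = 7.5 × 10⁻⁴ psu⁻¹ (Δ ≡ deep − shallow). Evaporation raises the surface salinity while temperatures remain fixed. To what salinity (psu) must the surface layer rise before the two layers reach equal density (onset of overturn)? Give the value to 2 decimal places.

Neutral buoyancy requires −α(T_deep − T_surf) + β(S_deep − S_surf′) = 0.
S_surf′ = S_deep − (α/β)·ΔT = 35.17 − (2.3 × 10⁻⁴/7.5 × 10⁻⁴)·(-6.8) = 37.2553 psu.
Increase required: 37.2553 − 34.75 = 2.5053 psu.

37.26 psu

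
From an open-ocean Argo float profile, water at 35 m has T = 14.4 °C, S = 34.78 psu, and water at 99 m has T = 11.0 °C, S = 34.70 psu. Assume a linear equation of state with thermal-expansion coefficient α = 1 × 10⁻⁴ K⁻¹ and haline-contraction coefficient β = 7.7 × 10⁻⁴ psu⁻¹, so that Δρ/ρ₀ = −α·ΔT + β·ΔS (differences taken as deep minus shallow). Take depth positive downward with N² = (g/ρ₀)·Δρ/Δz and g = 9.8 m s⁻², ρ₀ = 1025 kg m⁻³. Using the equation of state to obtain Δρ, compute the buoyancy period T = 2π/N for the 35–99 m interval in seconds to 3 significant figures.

962 s

ΔT = -3.4 K, ΔS = -0.08 psu (deep − shallow).
Δρ/ρ₀ = −αΔT + βΔS = 3.40 × 10⁻⁴ − 6.16 × 10⁻⁵ = 2.784 × 10⁻⁴, so Δρ ≈ 0.2854 kg m⁻³.
N² = (g/ρ₀)·Δρ/Δz = g·(Δρ/ρ₀)/Δz = 9.8 × 2.784 × 10⁻⁴ / 64 = 4.2630 × 10⁻⁵ s⁻².
N = √(4.2630 × 10⁻⁵) = 6.5292 × 10⁻³ rad s⁻¹ → T = 2π/N = 962.32 s ≈ 962 s.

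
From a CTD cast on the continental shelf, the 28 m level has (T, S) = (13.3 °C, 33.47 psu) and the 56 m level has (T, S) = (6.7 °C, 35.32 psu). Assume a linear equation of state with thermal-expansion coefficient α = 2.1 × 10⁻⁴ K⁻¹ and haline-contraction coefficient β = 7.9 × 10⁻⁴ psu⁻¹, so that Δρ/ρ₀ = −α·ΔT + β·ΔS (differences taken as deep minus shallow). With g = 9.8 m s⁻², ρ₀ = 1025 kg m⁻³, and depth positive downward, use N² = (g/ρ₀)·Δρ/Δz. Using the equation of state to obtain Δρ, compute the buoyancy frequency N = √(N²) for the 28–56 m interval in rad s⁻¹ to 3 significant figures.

0.0316 rad s⁻¹

ΔT = -6.6 K, ΔS = +1.85 psu (deep − shallow).
Δρ/ρ₀ = −αΔT + βΔS = 1.386 × 10⁻³ + 1.4615 × 10⁻³ = 2.8475 × 10⁻³, so Δρ ≈ 2.919 kg m⁻³.
N² = (g/ρ₀)·Δρ/Δz = g·(Δρ/ρ₀)/Δz = 9.8 × 2.8475 × 10⁻³ / 28 = 9.9663 × 10⁻⁴ s⁻².
N = √(9.9663 × 10⁻⁴) = 0.031569 rad s⁻¹ ≈ 0.0316 rad s⁻¹.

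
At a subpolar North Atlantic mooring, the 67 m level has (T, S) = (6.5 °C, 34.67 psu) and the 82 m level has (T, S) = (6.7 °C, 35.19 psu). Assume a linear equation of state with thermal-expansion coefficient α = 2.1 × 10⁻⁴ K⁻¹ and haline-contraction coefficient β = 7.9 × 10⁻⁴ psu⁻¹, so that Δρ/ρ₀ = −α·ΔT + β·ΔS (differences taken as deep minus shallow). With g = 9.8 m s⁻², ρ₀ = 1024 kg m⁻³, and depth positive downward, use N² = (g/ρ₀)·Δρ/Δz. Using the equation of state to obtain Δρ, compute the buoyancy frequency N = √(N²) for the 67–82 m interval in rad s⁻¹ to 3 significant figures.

0.0155 rad s⁻¹

ΔT = +0.2 K, ΔS = +0.52 psu (deep − shallow).
Δρ/ρ₀ = −αΔT + βΔS = -4.20 × 10⁻⁵ + 4.108 × 10⁻⁴ = 3.688 × 10⁻⁴, so Δρ ≈ 0.3777 kg m⁻³.
N² = (g/ρ₀)·Δρ/Δz = g·(Δρ/ρ₀)/Δz = 9.8 × 3.688 × 10⁻⁴ / 15 = 2.4095 × 10⁻⁴ s⁻².
N = √(2.4095 × 10⁻⁴) = 0.015523 rad s⁻¹ ≈ 0.0155 rad s⁻¹.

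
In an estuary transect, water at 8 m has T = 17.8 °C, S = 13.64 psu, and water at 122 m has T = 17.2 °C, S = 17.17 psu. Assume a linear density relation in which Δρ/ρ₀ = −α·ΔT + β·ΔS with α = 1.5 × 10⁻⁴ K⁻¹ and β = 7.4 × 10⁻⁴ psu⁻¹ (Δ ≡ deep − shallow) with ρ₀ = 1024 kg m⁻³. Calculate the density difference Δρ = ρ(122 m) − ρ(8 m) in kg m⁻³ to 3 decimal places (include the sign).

ΔT = -0.6 K, ΔS = +3.53 psu (deep − shallow).
Δρ/ρ₀ = −(1.5 × 10⁻⁴)(-0.6) + (7.4 × 10⁻⁴)(+3.53) = 2.7022 × 10⁻³.
Δρ = 1024 × (2.7022 × 10⁻³) = +2.767 kg m⁻³.
Positive Δρ: denser below, stable.

+2.767 kg m⁻³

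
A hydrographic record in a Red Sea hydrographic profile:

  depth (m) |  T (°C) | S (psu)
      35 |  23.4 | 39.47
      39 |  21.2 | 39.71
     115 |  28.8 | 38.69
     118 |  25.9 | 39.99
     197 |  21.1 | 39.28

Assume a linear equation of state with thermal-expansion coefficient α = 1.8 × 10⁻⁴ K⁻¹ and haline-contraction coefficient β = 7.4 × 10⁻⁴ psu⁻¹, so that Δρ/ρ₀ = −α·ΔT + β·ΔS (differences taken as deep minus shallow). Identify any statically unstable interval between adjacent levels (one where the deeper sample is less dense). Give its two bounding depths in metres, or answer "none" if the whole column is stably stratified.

39–115 m

Evaluate Δρ/ρ₀ = −αΔT + βΔS across each adjacent pair:
  35–39 m: −αΔT+βΔS = −(1.8 × 10⁻⁴)(-2.2)+(7.4 × 10⁻⁴)(+0.24) = 5.7 × 10⁻⁴ → stable
  39–115 m: −αΔT+βΔS = −(1.8 × 10⁻⁴)(+7.6)+(7.4 × 10⁻⁴)(-1.02) = -2.1 × 10⁻³ → UNSTABLE
  115–118 m: −αΔT+βΔS = −(1.8 × 10⁻⁴)(-2.9)+(7.4 × 10⁻⁴)(+1.30) = 1.5 × 10⁻³ → stable
  118–197 m: −αΔT+βΔS = −(1.8 × 10⁻⁴)(-4.8)+(7.4 × 10⁻⁴)(-0.71) = 3.4 × 10⁻⁴ → stable
The 39–115 m interval has Δρ < 0: lighter water underlies denser water.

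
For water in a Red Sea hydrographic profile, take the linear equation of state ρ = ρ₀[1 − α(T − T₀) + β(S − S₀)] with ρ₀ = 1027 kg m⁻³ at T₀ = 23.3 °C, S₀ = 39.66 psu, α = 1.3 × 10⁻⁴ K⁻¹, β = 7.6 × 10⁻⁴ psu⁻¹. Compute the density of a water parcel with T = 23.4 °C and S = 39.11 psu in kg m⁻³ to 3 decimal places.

T − T₀ = +0.1 K, S − S₀ = -0.55 psu.
Bracket = 1 − α·(+0.1) + β·(-0.55) = 1 + (-4.31 × 10⁻⁴) = 0.9995690.
ρ = 1027 × 0.9995690 = 1026.557 kg m⁻³.

1026.557 kg m⁻³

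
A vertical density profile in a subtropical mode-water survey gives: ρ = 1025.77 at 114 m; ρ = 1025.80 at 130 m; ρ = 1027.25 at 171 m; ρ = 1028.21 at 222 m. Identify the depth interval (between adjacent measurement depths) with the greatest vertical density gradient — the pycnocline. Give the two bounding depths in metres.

Compute the density gradient over each adjacent pair:
  114–130 m: Δρ/Δz = 0.03/16 = 1.9 × 10⁻³ kg m⁻⁴
  130–171 m: Δρ/Δz = 1.45/41 = 0.035 kg m⁻⁴
  171–222 m: Δρ/Δz = 0.96/51 = 0.019 kg m⁻⁴
The largest gradient is in the 130–171 m interval — the pycnocline.

130–171 m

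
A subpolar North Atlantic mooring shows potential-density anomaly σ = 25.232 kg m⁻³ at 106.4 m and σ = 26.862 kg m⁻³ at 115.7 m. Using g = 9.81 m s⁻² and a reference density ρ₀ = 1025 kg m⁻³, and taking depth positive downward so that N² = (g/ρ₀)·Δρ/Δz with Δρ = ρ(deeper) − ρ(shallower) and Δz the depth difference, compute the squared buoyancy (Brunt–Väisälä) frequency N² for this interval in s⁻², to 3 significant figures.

1.68 × 10⁻³ s⁻²

Δρ = 1026.862 − 1025.232 = 1.630 kg m⁻³ over Δz = 115.7 − 106.4 = 9.3 m.
N² = (9.81/1025) × (1.630/9.3) = 1.6775 × 10⁻³ s⁻² ≈ 1.68 × 10⁻³ s⁻².
A positive N² confirms static stability across the interval.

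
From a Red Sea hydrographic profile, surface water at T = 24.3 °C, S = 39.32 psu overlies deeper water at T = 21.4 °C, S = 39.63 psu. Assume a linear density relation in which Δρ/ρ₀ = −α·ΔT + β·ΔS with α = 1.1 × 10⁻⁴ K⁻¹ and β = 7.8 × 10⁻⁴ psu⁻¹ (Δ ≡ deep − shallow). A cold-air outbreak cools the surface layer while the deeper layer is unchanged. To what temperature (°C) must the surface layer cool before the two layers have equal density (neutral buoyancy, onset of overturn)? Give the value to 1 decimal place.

19.2 °C

Neutral buoyancy requires Δρ = 0, i.e. −α(T_deep − T_surf′) + β(S_deep − S_surf) = 0.
T_surf′ = T_deep − (β/α)·ΔS = 21.4 − (7.8 × 10⁻⁴/1.1 × 10⁻⁴)·(+0.31) = 19.202 °C.
Cooling required: 24.3 − (19.202) = 5.098 °C.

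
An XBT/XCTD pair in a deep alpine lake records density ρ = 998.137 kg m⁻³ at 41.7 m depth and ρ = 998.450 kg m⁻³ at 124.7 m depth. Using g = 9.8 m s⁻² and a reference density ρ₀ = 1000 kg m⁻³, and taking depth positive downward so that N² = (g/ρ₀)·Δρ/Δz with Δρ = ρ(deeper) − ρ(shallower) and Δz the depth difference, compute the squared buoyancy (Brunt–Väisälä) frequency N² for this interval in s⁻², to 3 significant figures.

3.70 × 10⁻⁵ s⁻²

Δρ = 998.450 − 998.137 = 0.313 kg m⁻³ over Δz = 124.7 − 41.7 = 83 m.
N² = (9.8/1000) × (0.313/83) = 3.6957 × 10⁻⁵ s⁻² ≈ 3.70 × 10⁻⁵ s⁻².
Since Δρ > 0 the layer is stably stratified.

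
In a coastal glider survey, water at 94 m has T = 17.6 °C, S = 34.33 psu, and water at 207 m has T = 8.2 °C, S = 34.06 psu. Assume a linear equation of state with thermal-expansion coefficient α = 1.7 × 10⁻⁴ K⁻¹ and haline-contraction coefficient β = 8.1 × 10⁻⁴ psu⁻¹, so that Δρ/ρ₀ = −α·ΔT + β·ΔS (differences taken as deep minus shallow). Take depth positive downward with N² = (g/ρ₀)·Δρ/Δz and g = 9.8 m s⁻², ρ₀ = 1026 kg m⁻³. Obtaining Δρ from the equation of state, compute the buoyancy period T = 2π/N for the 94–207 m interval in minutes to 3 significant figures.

9.57 min

ΔT = -9.4 K, ΔS = -0.27 psu (deep − shallow).
Δρ/ρ₀ = −αΔT + βΔS = 1.598 × 10⁻³ − 2.187 × 10⁻⁴ = 1.3793 × 10⁻³, so Δρ ≈ 1.415 kg m⁻³.
N² = (g/ρ₀)·Δρ/Δz = g·(Δρ/ρ₀)/Δz = 9.8 × 1.3793 × 10⁻³ / 113 = 1.1962 × 10⁻⁴ s⁻².
N = √(1.1962 × 10⁻⁴) = 0.010937 rad s⁻¹ → T = 2π/N = 574.49 s = 9.5748 min ≈ 9.57 min.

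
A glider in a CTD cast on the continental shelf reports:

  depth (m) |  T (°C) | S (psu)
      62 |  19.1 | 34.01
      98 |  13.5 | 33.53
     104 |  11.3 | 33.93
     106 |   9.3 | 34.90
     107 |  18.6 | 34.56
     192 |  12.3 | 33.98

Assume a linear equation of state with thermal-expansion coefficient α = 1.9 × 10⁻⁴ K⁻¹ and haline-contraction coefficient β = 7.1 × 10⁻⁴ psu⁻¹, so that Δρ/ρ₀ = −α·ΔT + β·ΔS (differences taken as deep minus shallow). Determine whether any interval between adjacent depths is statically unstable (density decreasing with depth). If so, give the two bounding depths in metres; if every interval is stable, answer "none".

106–107 m

Evaluate Δρ/ρ₀ = −αΔT + βΔS across each adjacent pair:
  62–98 m: −αΔT+βΔS = −(1.9 × 10⁻⁴)(-5.6)+(7.1 × 10⁻⁴)(-0.48) = 7.2 × 10⁻⁴ → stable
  98–104 m: −αΔT+βΔS = −(1.9 × 10⁻⁴)(-2.2)+(7.1 × 10⁻⁴)(+0.40) = 7.0 × 10⁻⁴ → stable
  104–106 m: −αΔT+βΔS = −(1.9 × 10⁻⁴)(-2.0)+(7.1 × 10⁻⁴)(+0.97) = 1.1 × 10⁻³ → stable
  106–107 m: −αΔT+βΔS = −(1.9 × 10⁻⁴)(+9.3)+(7.1 × 10⁻⁴)(-0.34) = -2.0 × 10⁻³ → UNSTABLE
  107–192 m: −αΔT+βΔS = −(1.9 × 10⁻⁴)(-6.3)+(7.1 × 10⁻⁴)(-0.58) = 7.9 × 10⁻⁴ → stable
The 106–107 m interval has Δρ < 0: lighter water underlies denser water.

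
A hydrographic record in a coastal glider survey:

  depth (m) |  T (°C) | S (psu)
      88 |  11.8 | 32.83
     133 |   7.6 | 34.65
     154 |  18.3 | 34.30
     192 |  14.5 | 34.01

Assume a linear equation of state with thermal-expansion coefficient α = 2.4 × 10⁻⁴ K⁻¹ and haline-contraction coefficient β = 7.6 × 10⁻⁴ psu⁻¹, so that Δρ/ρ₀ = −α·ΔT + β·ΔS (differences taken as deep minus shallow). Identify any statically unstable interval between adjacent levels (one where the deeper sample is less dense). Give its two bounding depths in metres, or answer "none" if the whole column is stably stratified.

Evaluate Δρ/ρ₀ = −αΔT + βΔS across each adjacent pair:
  88–133 m: −αΔT+βΔS = −(2.4 × 10⁻⁴)(-4.2)+(7.6 × 10⁻⁴)(+1.82) = 2.4 × 10⁻³ → stable
  133–154 m: −αΔT+βΔS = −(2.4 × 10⁻⁴)(+10.7)+(7.6 × 10⁻⁴)(-0.35) = -2.8 × 10⁻³ → UNSTABLE
  154–192 m: −αΔT+βΔS = −(2.4 × 10⁻⁴)(-3.8)+(7.6 × 10⁻⁴)(-0.29) = 6.9 × 10⁻⁴ → stable
The 133–154 m interval has Δρ < 0: lighter water underlies denser water.

133–154 m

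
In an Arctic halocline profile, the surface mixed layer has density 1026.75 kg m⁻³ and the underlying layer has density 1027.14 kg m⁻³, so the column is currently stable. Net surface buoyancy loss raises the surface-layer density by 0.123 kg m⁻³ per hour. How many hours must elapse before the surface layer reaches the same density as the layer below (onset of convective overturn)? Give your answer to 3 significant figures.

3.17 hours

Density deficit of the surface layer: 1027.14 − 1026.75 = 0.39 kg m⁻³.
Required change = 0.39 / 0.123 = 3.17 hours.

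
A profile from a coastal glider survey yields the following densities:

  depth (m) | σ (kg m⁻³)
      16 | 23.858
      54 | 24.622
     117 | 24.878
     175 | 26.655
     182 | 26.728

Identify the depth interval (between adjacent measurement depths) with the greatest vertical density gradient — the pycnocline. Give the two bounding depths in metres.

Compute the density gradient over each adjacent pair:
  16–54 m: Δρ/Δz = 0.764/38 = 0.020 kg m⁻⁴
  54–117 m: Δρ/Δz = 0.256/63 = 4.1 × 10⁻³ kg m⁻⁴
  117–175 m: Δρ/Δz = 1.777/58 = 0.031 kg m⁻⁴
  175–182 m: Δρ/Δz = 0.073/7 = 0.010 kg m⁻⁴
The largest gradient is in the 117–175 m interval — the pycnocline.

117–175 m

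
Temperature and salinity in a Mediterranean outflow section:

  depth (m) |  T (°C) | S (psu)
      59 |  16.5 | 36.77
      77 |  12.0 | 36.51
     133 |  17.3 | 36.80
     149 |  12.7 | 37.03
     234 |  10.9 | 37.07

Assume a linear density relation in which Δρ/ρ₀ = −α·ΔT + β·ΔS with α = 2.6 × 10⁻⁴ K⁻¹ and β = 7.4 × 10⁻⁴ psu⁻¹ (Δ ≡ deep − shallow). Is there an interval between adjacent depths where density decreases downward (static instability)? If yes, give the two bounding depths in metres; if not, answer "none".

77–133 m

Evaluate Δρ/ρ₀ = −αΔT + βΔS across each adjacent pair:
  59–77 m: −αΔT+βΔS = −(2.6 × 10⁻⁴)(-4.5)+(7.4 × 10⁻⁴)(-0.26) = 9.8 × 10⁻⁴ → stable
  77–133 m: −αΔT+βΔS = −(2.6 × 10⁻⁴)(+5.3)+(7.4 × 10⁻⁴)(+0.29) = -1.2 × 10⁻³ → UNSTABLE
  133–149 m: −αΔT+βΔS = −(2.6 × 10⁻⁴)(-4.6)+(7.4 × 10⁻⁴)(+0.23) = 1.4 × 10⁻³ → stable
  149–234 m: −αΔT+βΔS = −(2.6 × 10⁻⁴)(-1.8)+(7.4 × 10⁻⁴)(+0.04) = 5.0 × 10⁻⁴ → stable
The 77–133 m interval has Δρ < 0: lighter water underlies denser water.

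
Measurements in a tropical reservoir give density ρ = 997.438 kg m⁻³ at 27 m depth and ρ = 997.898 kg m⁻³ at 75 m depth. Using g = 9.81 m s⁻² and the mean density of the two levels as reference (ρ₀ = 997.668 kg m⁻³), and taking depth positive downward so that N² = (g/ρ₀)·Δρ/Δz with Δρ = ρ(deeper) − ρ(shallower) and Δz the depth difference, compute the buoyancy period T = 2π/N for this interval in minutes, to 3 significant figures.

10.8 min

Δρ = 997.898 − 997.438 = 0.460 kg m⁻³ over Δz = 75 − 27 = 48 m.
N² = (9.81/997.668) × (0.460/48) = 9.4232 × 10⁻⁵ s⁻².
N = √(9.4232 × 10⁻⁵) = 9.7073 × 10⁻³ rad s⁻¹, so T = 2π/N = 647.26 s = 10.788 min ≈ 10.8 min.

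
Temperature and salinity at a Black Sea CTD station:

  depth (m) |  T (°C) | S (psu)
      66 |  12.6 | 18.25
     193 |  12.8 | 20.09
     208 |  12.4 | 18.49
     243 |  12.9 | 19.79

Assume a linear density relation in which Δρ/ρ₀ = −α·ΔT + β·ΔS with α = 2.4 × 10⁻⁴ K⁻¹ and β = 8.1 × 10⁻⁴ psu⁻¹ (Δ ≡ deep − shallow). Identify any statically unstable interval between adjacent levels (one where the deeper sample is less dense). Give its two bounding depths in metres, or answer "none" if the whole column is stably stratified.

193–208 m

Evaluate Δρ/ρ₀ = −αΔT + βΔS across each adjacent pair:
  66–193 m: −αΔT+βΔS = −(2.4 × 10⁻⁴)(+0.2)+(8.1 × 10⁻⁴)(+1.84) = 1.4 × 10⁻³ → stable
  193–208 m: −αΔT+βΔS = −(2.4 × 10⁻⁴)(-0.4)+(8.1 × 10⁻⁴)(-1.60) = -1.2 × 10⁻³ → UNSTABLE
  208–243 m: −αΔT+βΔS = −(2.4 × 10⁻⁴)(+0.5)+(8.1 × 10⁻⁴)(+1.30) = 9.3 × 10⁻⁴ → stable
The 193–208 m interval has Δρ < 0: lighter water underlies denser water.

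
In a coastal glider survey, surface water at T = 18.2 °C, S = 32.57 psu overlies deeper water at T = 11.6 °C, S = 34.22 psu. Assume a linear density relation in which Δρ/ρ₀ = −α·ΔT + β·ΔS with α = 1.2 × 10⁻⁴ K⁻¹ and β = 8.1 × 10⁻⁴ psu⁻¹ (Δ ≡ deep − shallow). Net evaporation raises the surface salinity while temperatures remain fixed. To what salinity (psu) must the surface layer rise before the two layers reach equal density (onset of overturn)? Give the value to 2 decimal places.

35.20 psu

Neutral buoyancy requires −α(T_deep − T_surf) + β(S_deep − S_surf′) = 0.
S_surf′ = S_deep − (α/β)·ΔT = 34.22 − (1.2 × 10⁻⁴/8.1 × 10⁻⁴)·(-6.6) = 35.1978 psu.
Increase required: 35.1978 − 32.57 = 2.6278 psu.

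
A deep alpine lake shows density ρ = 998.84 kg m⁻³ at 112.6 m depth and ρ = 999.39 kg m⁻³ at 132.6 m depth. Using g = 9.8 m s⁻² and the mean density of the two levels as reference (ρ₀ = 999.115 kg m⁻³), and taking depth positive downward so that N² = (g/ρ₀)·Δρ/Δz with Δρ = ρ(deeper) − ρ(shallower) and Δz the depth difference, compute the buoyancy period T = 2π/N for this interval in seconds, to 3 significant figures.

Δρ = 999.39 − 998.84 = 0.55 kg m⁻³ over Δz = 132.6 − 112.6 = 20 m.
N² = (9.8/999.115) × (0.55/20) = 2.6974 × 10⁻⁴ s⁻².
N = √(2.6974 × 10⁻⁴) = 0.016424 rad s⁻¹, so T = 2π/N = 382.56 s ≈ 383 s.

383 s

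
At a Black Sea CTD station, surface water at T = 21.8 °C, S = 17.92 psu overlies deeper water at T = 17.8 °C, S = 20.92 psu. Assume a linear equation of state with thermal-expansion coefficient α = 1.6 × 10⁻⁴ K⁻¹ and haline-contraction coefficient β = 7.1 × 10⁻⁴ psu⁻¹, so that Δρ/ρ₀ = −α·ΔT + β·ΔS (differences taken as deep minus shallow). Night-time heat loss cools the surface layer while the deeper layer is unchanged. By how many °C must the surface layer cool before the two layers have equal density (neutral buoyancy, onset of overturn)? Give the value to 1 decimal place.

Neutral buoyancy requires Δρ = 0, i.e. −α(T_deep − T_surf′) + β(S_deep − S_surf) = 0.
T_surf′ = T_deep − (β/α)·ΔS = 17.8 − (7.1 × 10⁻⁴/1.6 × 10⁻⁴)·(+3.00) = 4.488 °C.
Cooling required: 21.8 − (4.488) = 17.312 °C.

17.3 °C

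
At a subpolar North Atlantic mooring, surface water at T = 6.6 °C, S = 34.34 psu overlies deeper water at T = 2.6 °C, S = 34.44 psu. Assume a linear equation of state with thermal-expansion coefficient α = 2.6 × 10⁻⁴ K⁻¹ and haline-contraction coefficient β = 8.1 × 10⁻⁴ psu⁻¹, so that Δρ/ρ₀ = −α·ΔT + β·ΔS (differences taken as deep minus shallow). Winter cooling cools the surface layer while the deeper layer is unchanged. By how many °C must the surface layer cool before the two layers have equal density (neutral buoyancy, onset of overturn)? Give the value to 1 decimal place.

Neutral buoyancy requires Δρ = 0, i.e. −α(T_deep − T_surf′) + β(S_deep − S_surf) = 0.
T_surf′ = T_deep − (β/α)·ΔS = 2.6 − (8.1 × 10⁻⁴/2.6 × 10⁻⁴)·(+0.10) = 2.288 °C.
Cooling required: 6.6 − (2.288) = 4.312 °C.

4.3 °C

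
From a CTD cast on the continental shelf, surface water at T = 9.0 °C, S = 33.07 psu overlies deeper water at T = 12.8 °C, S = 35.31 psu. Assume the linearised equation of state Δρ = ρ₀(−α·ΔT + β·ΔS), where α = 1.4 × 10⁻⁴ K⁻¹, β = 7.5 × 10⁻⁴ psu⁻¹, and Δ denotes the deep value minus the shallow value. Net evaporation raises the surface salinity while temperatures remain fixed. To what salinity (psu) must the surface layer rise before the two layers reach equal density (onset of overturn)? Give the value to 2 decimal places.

Neutral buoyancy requires −α(T_deep − T_surf) + β(S_deep − S_surf′) = 0.
S_surf′ = S_deep − (α/β)·ΔT = 35.31 − (1.4 × 10⁻⁴/7.5 × 10⁻⁴)·(+3.8) = 34.6007 psu.
Increase required: 34.6007 − 33.07 = 1.5307 psu.

34.60 psu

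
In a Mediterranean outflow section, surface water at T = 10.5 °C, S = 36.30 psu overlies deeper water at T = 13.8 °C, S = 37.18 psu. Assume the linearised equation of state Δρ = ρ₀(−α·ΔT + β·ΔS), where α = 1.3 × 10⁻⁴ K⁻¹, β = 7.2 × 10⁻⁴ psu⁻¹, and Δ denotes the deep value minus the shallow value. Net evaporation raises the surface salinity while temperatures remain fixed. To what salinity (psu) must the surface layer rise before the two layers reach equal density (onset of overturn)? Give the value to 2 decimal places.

36.58 psu

Neutral buoyancy requires −α(T_deep − T_surf) + β(S_deep − S_surf′) = 0.
S_surf′ = S_deep − (α/β)·ΔT = 37.18 − (1.3 × 10⁻⁴/7.2 × 10⁻⁴)·(+3.3) = 36.5842 psu.
Increase required: 36.5842 − 36.30 = 0.2842 psu.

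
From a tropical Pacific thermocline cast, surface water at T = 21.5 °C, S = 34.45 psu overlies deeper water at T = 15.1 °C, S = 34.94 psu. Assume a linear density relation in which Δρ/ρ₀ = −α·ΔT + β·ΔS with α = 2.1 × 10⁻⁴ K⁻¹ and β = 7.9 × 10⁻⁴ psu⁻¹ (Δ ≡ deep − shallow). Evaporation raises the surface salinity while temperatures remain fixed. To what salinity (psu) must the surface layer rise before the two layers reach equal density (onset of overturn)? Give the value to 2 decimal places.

Neutral buoyancy requires −α(T_deep − T_surf) + β(S_deep − S_surf′) = 0.
S_surf′ = S_deep − (α/β)·ΔT = 34.94 − (2.1 × 10⁻⁴/7.9 × 10⁻⁴)·(-6.4) = 36.6413 psu.
Increase required: 36.6413 − 34.45 = 2.1913 psu.

36.64 psu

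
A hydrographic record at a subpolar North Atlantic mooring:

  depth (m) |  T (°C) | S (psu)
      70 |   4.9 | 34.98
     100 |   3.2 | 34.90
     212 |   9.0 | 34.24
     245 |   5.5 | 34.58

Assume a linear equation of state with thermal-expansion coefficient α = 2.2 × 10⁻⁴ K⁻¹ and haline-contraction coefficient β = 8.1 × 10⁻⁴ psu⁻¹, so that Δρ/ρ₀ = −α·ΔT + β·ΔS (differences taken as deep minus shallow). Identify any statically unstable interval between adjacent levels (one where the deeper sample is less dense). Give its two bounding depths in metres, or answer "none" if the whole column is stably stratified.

Evaluate Δρ/ρ₀ = −αΔT + βΔS across each adjacent pair:
  70–100 m: −αΔT+βΔS = −(2.2 × 10⁻⁴)(-1.7)+(8.1 × 10⁻⁴)(-0.08) = 3.1 × 10⁻⁴ → stable
  100–212 m: −αΔT+βΔS = −(2.2 × 10⁻⁴)(+5.8)+(8.1 × 10⁻⁴)(-0.66) = -1.8 × 10⁻³ → UNSTABLE
  212–245 m: −αΔT+βΔS = −(2.2 × 10⁻⁴)(-3.5)+(8.1 × 10⁻⁴)(+0.34) = 1.0 × 10⁻³ → stable
The 100–212 m interval has Δρ < 0: lighter water underlies denser water.

100–212 m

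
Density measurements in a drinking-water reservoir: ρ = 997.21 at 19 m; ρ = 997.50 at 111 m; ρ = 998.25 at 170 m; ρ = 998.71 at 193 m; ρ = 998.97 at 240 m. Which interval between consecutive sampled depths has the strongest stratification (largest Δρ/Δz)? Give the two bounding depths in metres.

170–193 m

Compute the density gradient over each adjacent pair:
  19–111 m: Δρ/Δz = 0.29/92 = 3.2 × 10⁻³ kg m⁻⁴
  111–170 m: Δρ/Δz = 0.75/59 = 0.013 kg m⁻⁴
  170–193 m: Δρ/Δz = 0.46/23 = 0.020 kg m⁻⁴
  193–240 m: Δρ/Δz = 0.26/47 = 5.5 × 10⁻³ kg m⁻⁴
The largest gradient is in the 170–193 m interval — the pycnocline.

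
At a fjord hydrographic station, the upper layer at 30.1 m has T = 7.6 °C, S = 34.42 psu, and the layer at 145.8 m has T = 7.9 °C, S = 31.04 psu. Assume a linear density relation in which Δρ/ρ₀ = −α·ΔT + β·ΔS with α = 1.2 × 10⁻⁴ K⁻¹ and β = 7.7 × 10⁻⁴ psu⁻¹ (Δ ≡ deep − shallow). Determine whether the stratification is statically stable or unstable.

ΔT = 7.9 − 7.6 = +0.3 K and ΔS = 31.04 − 34.42 = -3.38 psu (deep − shallow).
−αΔT = -3.60 × 10⁻⁵; βΔS = -2.6026 × 10⁻³; sum Δρ/ρ₀ = -2.6386 × 10⁻³.
Δρ/ρ₀ < 0, so Δρ < 0: deeper water is lighter → statically unstable; the column would overturn.

unstable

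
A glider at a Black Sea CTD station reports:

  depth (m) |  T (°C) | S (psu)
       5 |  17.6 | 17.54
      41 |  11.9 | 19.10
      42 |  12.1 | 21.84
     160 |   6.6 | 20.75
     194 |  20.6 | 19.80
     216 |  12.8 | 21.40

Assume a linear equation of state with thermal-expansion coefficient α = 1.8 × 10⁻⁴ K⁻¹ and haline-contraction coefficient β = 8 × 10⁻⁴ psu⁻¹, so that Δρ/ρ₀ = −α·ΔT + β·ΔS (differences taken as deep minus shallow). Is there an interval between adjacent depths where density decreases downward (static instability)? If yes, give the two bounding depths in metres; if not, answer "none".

160–194 m

Evaluate Δρ/ρ₀ = −αΔT + βΔS across each adjacent pair:
  5–41 m: −αΔT+βΔS = −(1.8 × 10⁻⁴)(-5.7)+(8 × 10⁻⁴)(+1.56) = 2.3 × 10⁻³ → stable
  41–42 m: −αΔT+βΔS = −(1.8 × 10⁻⁴)(+0.2)+(8 × 10⁻⁴)(+2.74) = 2.2 × 10⁻³ → stable
  42–160 m: −αΔT+βΔS = −(1.8 × 10⁻⁴)(-5.5)+(8 × 10⁻⁴)(-1.09) = 1.2 × 10⁻⁴ → stable
  160–194 m: −αΔT+βΔS = −(1.8 × 10⁻⁴)(+14.0)+(8 × 10⁻⁴)(-0.95) = -3.3 × 10⁻³ → UNSTABLE
  194–216 m: −αΔT+βΔS = −(1.8 × 10⁻⁴)(-7.8)+(8 × 10⁻⁴)(+1.60) = 2.7 × 10⁻³ → stable
The 160–194 m interval has Δρ < 0: lighter water underlies denser water.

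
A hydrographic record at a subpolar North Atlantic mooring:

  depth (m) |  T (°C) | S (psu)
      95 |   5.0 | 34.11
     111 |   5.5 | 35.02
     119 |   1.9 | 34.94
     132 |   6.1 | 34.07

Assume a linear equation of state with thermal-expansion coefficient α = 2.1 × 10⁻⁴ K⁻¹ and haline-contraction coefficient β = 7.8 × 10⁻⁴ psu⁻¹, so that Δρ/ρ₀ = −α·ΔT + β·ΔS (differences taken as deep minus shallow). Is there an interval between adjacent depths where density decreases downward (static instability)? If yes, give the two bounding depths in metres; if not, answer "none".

119–132 m

Evaluate Δρ/ρ₀ = −αΔT + βΔS across each adjacent pair:
  95–111 m: −αΔT+βΔS = −(2.1 × 10⁻⁴)(+0.5)+(7.8 × 10⁻⁴)(+0.91) = 6.0 × 10⁻⁴ → stable
  111–119 m: −αΔT+βΔS = −(2.1 × 10⁻⁴)(-3.6)+(7.8 × 10⁻⁴)(-0.08) = 6.9 × 10⁻⁴ → stable
  119–132 m: −αΔT+βΔS = −(2.1 × 10⁻⁴)(+4.2)+(7.8 × 10⁻⁴)(-0.87) = -1.6 × 10⁻³ → UNSTABLE
The 119–132 m interval has Δρ < 0: lighter water underlies denser water.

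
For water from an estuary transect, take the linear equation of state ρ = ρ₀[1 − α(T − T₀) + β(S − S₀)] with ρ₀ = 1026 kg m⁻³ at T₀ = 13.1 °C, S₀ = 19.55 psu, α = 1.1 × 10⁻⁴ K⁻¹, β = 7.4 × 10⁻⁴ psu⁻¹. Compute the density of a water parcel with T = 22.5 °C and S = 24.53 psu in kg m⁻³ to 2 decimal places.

1028.72 kg m⁻³

T − T₀ = +9.4 K, S − S₀ = +4.98 psu.
Bracket = 1 − α·(+9.4) + β·(+4.98) = 1 + (2.6512 × 10⁻³) = 1.0026512.
ρ = 1026 × 1.0026512 = 1028.72 kg m⁻³.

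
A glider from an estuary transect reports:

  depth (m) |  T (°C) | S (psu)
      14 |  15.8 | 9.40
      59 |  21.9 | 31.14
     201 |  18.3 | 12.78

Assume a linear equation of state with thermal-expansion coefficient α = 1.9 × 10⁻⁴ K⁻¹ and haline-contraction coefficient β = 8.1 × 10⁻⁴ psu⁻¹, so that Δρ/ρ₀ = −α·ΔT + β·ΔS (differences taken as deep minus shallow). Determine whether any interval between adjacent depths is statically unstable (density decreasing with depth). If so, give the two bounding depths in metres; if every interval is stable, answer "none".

Evaluate Δρ/ρ₀ = −αΔT + βΔS across each adjacent pair:
  14–59 m: −αΔT+βΔS = −(1.9 × 10⁻⁴)(+6.1)+(8.1 × 10⁻⁴)(+21.74) = 0.016 → stable
  59–201 m: −αΔT+βΔS = −(1.9 × 10⁻⁴)(-3.6)+(8.1 × 10⁻⁴)(-18.36) = -0.014 → UNSTABLE
The 59–201 m interval has Δρ < 0: lighter water underlies denser water.

59–201 m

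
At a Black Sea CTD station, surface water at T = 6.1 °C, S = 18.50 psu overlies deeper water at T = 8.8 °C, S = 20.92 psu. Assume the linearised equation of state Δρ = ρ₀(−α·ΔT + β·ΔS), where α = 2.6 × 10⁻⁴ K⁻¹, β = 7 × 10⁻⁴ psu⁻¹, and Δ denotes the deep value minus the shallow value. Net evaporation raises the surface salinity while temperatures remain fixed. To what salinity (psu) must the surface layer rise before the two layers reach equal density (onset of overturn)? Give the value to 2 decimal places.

19.92 psu

Neutral buoyancy requires −α(T_deep − T_surf) + β(S_deep − S_surf′) = 0.
S_surf′ = S_deep − (α/β)·ΔT = 20.92 − (2.6 × 10⁻⁴/7 × 10⁻⁴)·(+2.7) = 19.9171 psu.
Increase required: 19.9171 − 18.50 = 1.4171 psu.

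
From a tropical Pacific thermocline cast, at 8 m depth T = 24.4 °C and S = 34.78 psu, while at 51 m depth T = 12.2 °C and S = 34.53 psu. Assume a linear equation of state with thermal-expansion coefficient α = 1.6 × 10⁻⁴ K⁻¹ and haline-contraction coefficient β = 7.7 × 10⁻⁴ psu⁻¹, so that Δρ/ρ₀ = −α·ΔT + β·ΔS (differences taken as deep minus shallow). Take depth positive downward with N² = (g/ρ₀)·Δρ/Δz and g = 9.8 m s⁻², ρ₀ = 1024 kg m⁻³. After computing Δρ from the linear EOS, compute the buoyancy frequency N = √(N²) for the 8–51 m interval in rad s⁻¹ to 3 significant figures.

ΔT = -12.2 K, ΔS = -0.25 psu (deep − shallow).
Δρ/ρ₀ = −αΔT + βΔS = 1.952 × 10⁻³ − 1.925 × 10⁻⁴ = 1.7595 × 10⁻³, so Δρ ≈ 1.802 kg m⁻³.
N² = (g/ρ₀)·Δρ/Δz = g·(Δρ/ρ₀)/Δz = 9.8 × 1.7595 × 10⁻³ / 43 = 4.0100 × 10⁻⁴ s⁻².
N = √(4.0100 × 10⁻⁴) = 0.020025 rad s⁻¹ ≈ 0.0200 rad s⁻¹.

0.0200 rad s⁻¹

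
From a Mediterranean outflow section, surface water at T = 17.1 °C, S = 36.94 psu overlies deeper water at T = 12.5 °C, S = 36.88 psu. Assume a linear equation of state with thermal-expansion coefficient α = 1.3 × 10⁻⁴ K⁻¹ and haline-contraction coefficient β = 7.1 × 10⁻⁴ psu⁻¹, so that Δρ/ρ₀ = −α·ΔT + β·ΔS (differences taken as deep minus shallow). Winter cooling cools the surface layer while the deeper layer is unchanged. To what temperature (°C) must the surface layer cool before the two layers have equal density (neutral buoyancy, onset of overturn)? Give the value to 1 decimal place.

Neutral buoyancy requires Δρ = 0, i.e. −α(T_deep − T_surf′) + β(S_deep − S_surf) = 0.
T_surf′ = T_deep − (β/α)·ΔS = 12.5 − (7.1 × 10⁻⁴/1.3 × 10⁻⁴)·(-0.06) = 12.828 °C.
Cooling required: 17.1 − (12.828) = 4.272 °C.

12.8 °C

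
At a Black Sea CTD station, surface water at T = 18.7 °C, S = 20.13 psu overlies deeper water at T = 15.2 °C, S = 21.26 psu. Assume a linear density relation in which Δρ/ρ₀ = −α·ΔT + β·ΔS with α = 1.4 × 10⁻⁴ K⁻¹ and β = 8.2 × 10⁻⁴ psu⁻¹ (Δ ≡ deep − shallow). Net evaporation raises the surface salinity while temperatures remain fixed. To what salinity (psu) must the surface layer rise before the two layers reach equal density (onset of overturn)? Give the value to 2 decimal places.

21.86 psu

Neutral buoyancy requires −α(T_deep − T_surf) + β(S_deep − S_surf′) = 0.
S_surf′ = S_deep − (α/β)·ΔT = 21.26 − (1.4 × 10⁻⁴/8.2 × 10⁻⁴)·(-3.5) = 21.8576 psu.
Increase required: 21.8576 − 20.13 = 1.7276 psu.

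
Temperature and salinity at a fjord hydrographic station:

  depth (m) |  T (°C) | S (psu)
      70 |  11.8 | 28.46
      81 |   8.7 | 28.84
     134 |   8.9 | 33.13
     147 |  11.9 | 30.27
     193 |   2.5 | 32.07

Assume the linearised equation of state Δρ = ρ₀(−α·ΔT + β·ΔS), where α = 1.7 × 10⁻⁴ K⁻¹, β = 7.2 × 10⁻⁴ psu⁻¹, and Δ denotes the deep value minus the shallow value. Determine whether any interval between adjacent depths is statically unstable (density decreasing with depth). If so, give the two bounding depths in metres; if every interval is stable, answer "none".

Evaluate Δρ/ρ₀ = −αΔT + βΔS across each adjacent pair:
  70–81 m: −αΔT+βΔS = −(1.7 × 10⁻⁴)(-3.1)+(7.2 × 10⁻⁴)(+0.38) = 8.0 × 10⁻⁴ → stable
  81–134 m: −αΔT+βΔS = −(1.7 × 10⁻⁴)(+0.2)+(7.2 × 10⁻⁴)(+4.29) = 3.1 × 10⁻³ → stable
  134–147 m: −αΔT+βΔS = −(1.7 × 10⁻⁴)(+3.0)+(7.2 × 10⁻⁴)(-2.86) = -2.6 × 10⁻³ → UNSTABLE
  147–193 m: −αΔT+βΔS = −(1.7 × 10⁻⁴)(-9.4)+(7.2 × 10⁻⁴)(+1.80) = 2.9 × 10⁻³ → stable
The 134–147 m interval has Δρ < 0: lighter water underlies denser water.

134–147 m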